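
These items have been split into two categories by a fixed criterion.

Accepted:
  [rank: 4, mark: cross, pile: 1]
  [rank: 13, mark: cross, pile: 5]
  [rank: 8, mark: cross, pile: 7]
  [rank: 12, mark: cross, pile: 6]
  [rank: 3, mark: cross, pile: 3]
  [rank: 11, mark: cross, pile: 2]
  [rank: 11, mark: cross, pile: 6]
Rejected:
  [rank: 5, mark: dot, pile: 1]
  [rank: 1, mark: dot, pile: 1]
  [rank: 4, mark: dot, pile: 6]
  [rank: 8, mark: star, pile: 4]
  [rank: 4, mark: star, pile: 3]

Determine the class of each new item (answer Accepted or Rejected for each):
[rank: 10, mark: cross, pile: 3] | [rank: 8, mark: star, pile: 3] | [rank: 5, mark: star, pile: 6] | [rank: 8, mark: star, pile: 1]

All 'Accepted' examples share one property — mark is cross — and every 'Rejected' example lacks it.
[rank: 10, mark: cross, pile: 3] → mark is cross → Accepted. [rank: 8, mark: star, pile: 3] → mark is star → Rejected. [rank: 5, mark: star, pile: 6] → mark is star → Rejected. [rank: 8, mark: star, pile: 1] → mark is star → Rejected.

Accepted, Rejected, Rejected, Rejected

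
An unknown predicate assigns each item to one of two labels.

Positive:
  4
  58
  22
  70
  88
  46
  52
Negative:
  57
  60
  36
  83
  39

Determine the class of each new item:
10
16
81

Positive, Positive, Negative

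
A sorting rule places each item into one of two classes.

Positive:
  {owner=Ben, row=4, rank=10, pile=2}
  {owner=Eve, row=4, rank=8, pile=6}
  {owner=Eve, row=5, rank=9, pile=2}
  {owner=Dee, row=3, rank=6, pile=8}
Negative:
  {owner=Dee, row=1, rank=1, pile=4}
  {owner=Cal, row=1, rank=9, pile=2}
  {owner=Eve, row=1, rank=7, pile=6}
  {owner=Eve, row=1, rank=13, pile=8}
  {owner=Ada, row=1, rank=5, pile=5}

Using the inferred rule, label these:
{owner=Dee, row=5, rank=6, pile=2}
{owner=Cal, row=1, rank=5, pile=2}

Positive, Negative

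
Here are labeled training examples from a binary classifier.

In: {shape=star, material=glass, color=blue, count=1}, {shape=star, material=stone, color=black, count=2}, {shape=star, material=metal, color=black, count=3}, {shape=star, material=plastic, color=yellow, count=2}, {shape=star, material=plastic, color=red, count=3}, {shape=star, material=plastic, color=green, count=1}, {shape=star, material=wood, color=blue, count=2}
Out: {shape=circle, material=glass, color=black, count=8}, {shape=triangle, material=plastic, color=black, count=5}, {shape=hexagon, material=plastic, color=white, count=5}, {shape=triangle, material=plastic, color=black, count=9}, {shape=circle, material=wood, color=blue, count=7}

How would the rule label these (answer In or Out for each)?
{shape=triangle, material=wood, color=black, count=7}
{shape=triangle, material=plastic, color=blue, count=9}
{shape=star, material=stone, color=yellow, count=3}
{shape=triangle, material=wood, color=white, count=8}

Out, Out, In, Out

Every 'In' example satisfies: shape is star. None of the 'Out' examples do.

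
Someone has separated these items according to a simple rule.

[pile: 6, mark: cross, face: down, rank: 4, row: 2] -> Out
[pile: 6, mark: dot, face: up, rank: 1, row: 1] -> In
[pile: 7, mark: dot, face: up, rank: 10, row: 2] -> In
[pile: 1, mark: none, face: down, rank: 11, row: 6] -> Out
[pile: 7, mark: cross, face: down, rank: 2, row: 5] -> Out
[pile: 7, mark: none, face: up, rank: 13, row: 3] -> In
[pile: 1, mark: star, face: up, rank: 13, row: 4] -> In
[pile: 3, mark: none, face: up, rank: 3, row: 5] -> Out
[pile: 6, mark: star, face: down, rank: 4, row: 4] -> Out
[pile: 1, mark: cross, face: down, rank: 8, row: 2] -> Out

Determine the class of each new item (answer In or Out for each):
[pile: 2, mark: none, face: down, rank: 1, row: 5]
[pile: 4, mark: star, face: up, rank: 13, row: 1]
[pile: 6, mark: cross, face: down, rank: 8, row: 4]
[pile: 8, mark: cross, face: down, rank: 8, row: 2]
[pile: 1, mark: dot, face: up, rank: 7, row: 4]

The simplest hypothesis consistent with all the labels is: face is up AND row ≤ 4.
[pile: 2, mark: none, face: down, rank: 1, row: 5]: Out (face is down, row = 5). [pile: 4, mark: star, face: up, rank: 13, row: 1]: In (face is up, row = 1). [pile: 6, mark: cross, face: down, rank: 8, row: 4]: Out (face is down, row = 4). [pile: 8, mark: cross, face: down, rank: 8, row: 2]: Out (face is down, row = 2). [pile: 1, mark: dot, face: up, rank: 7, row: 4]: In (face is up, row = 4).

Out, In, Out, Out, In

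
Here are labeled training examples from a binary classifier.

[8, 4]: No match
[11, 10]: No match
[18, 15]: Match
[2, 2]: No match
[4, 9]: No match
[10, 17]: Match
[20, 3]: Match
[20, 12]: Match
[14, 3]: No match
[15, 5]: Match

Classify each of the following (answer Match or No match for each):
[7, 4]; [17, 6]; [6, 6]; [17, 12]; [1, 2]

The common property of the 'Match' items is: max ≥ 15. No 'No match' item has it.
[7, 4]: max 7 — does not pass, so No match.
[17, 6]: max 17 — passes, so Match.
[6, 6]: max 6 — does not pass, so No match.
[17, 12]: max 17 — passes, so Match.
[1, 2]: max 2 — does not pass, so No match.

No match, Match, No match, Match, No match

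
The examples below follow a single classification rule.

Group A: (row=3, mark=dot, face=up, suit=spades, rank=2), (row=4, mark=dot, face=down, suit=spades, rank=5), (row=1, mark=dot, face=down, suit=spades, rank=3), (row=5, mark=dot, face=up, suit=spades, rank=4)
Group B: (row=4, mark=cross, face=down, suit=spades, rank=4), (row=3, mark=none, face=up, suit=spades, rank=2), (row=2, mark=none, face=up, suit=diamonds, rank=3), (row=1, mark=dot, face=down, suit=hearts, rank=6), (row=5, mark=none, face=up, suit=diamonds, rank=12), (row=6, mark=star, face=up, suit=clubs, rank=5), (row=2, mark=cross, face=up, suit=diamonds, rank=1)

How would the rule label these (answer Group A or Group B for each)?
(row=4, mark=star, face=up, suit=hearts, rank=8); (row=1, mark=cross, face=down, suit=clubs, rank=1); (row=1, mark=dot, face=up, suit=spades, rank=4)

The classifier is using: suit is spades AND mark is dot.
(row=4, mark=star, face=up, suit=hearts, rank=8): Group B (suit is hearts, mark is star).
(row=1, mark=cross, face=down, suit=clubs, rank=1): Group B (suit is clubs, mark is cross).
(row=1, mark=dot, face=up, suit=spades, rank=4): Group A (suit is spades, mark is dot).

Group B, Group B, Group A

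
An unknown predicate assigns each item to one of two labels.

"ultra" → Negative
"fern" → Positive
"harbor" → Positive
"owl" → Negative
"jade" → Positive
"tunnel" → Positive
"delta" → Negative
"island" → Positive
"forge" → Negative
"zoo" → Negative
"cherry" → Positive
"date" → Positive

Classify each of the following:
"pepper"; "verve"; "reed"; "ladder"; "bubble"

The pattern is that an item is 'Positive' exactly when: even length.
"pepper": Positive (length 6). "verve": Negative (length 5). "reed": Positive (length 4). "ladder": Positive (length 6). "bubble": Positive (length 6).

Positive, Negative, Positive, Positive, Positive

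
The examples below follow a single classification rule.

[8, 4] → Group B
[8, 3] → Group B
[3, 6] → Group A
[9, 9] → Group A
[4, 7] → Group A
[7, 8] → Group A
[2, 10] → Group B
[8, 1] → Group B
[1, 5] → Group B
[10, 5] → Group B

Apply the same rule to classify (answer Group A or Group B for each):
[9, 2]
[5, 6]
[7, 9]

Group B, Group A, Group A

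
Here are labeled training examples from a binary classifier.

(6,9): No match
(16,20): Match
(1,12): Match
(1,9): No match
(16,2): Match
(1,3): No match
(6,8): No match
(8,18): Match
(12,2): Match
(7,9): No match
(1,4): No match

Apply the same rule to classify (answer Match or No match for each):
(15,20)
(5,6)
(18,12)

One predicate separates the groups cleanly: max ≥ 12.
(15,20) — max 20, hence Match. (5,6) — max 6, hence No match. (18,12) — max 18, hence Match.

Match, No match, Match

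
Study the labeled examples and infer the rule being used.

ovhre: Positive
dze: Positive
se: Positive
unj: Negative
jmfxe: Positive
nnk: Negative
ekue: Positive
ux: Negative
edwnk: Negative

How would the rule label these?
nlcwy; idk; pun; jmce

Negative, Negative, Negative, Positive

Rule: ends with 'e'. This holds for each 'Positive' example and fails for each 'Negative' one.
nlcwy: Negative (ends with 'y'). idk: Negative (ends with 'k'). pun: Negative (ends with 'n'). jmce: Positive (ends with 'e').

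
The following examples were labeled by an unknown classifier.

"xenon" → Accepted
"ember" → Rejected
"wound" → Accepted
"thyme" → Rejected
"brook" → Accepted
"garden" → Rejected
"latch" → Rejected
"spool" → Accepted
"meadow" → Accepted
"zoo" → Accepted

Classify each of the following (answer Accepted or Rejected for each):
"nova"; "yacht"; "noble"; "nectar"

Accepted, Rejected, Accepted, Rejected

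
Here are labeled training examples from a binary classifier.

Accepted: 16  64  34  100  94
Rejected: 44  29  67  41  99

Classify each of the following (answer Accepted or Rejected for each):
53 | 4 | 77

Rejected, Accepted, Rejected

'Accepted' ⟺ ≡ 4 (mod 6).
53: 53 mod 6 = 5 — doesn't qualify, so Rejected.
4: 4 mod 6 = 4 — meets the rule, so Accepted.
77: 77 mod 6 = 5 — doesn't qualify, so Rejected.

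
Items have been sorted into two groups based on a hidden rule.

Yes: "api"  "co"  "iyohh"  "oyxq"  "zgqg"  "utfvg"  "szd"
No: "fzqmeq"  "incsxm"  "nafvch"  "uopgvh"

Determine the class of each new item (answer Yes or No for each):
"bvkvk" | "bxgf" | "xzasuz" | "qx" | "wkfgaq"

Yes, Yes, No, Yes, No

Every 'Yes' example satisfies: length ≤ 5. None of the 'No' examples do.
"bvkvk": length 5, has this property → Yes. "bxgf": length 4, has this property → Yes. "xzasuz": length 6, doesn't qualify → No. "qx": length 2, has this property → Yes. "wkfgaq": length 6, doesn't qualify → No.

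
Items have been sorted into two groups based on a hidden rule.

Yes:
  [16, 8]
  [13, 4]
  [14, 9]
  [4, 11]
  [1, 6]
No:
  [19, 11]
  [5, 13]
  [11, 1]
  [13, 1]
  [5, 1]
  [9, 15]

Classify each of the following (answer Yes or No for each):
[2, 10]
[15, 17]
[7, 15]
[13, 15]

Yes, No, No, No

The simplest hypothesis consistent with all the labels is: product is even.
[2, 10]: Yes (2·10 = 20).
[15, 17]: No (15·17 = 255).
[7, 15]: No (7·15 = 105).
[13, 15]: No (13·15 = 195).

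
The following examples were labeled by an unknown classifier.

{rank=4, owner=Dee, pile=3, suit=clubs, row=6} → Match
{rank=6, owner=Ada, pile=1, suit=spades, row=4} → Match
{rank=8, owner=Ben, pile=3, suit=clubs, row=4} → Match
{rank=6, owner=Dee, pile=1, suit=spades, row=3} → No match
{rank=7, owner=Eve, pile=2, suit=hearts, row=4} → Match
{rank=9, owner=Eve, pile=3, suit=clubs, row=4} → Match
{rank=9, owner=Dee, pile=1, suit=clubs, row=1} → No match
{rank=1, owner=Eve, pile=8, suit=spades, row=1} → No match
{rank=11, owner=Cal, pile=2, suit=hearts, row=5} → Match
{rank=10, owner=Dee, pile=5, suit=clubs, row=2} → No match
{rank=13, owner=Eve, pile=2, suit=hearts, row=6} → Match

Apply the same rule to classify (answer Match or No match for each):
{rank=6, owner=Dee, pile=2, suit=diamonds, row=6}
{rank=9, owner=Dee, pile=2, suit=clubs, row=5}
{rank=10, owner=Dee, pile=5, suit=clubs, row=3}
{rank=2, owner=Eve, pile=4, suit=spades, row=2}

'Match' ⟺ row ≥ 4.

Match, Match, No match, No match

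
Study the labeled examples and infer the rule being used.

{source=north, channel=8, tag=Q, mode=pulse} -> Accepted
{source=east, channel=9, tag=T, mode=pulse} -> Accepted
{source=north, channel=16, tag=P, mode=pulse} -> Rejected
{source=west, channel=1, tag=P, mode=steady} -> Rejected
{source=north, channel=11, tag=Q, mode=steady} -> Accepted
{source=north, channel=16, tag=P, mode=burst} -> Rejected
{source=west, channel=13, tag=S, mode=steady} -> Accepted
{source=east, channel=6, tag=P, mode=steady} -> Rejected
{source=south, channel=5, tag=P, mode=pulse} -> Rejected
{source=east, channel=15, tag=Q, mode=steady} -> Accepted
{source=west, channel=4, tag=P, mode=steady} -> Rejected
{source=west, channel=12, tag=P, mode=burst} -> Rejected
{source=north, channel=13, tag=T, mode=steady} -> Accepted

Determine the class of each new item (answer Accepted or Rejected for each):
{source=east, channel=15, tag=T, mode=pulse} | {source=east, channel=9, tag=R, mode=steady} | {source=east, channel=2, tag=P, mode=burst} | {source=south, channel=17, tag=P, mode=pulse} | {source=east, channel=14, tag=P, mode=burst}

A rule that fits every label: tag is not P — true of each 'Accepted' example, false of each 'Rejected' one.
{source=east, channel=15, tag=T, mode=pulse} → tag is T → Accepted.
{source=east, channel=9, tag=R, mode=steady} → tag is R → Accepted.
{source=east, channel=2, tag=P, mode=burst} → tag is P → Rejected.
{source=south, channel=17, tag=P, mode=pulse} → tag is P → Rejected.
{source=east, channel=14, tag=P, mode=burst} → tag is P → Rejected.

Accepted, Accepted, Rejected, Rejected, Rejected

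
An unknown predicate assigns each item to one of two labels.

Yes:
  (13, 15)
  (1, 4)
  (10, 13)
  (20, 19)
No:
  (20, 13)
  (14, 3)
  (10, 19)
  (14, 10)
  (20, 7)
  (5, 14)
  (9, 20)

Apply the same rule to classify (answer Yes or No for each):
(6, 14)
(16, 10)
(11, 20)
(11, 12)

No, No, No, Yes

All 'Yes' examples share one property — |first − second| ≤ 3 — and every 'No' example lacks it.
No: (6, 14), since |6−14| = 8. No: (16, 10), since |16−10| = 6. No: (11, 20), since |11−20| = 9. Yes: (11, 12), since |11−12| = 1.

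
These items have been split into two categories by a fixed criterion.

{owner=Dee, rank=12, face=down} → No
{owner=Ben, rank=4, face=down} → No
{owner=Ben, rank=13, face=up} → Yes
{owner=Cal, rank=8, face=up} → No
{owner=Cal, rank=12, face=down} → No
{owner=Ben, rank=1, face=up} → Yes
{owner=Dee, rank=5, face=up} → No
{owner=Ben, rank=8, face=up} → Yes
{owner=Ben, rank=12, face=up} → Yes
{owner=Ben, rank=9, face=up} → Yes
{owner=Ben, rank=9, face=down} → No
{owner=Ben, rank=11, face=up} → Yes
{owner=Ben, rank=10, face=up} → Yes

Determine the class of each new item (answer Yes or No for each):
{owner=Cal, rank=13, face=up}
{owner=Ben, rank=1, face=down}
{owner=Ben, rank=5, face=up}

No, No, Yes

Every 'Yes' example satisfies: owner is Ben AND face is up. None of the 'No' examples do.
{owner=Cal, rank=13, face=up} → owner is Cal, face is up → No. {owner=Ben, rank=1, face=down} → owner is Ben, face is down → No. {owner=Ben, rank=5, face=up} → owner is Ben, face is up → Yes.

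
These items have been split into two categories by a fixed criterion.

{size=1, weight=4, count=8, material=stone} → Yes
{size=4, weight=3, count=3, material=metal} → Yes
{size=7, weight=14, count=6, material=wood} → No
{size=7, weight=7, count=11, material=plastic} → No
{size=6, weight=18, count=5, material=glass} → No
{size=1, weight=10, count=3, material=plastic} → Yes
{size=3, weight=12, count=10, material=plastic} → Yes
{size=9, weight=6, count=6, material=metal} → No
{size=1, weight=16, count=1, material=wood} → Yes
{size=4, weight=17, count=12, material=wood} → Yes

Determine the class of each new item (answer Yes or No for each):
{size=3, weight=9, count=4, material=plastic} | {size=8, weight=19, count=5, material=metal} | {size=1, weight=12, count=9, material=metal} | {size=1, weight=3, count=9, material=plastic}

The rule appears to be: size ≤ 4.
Yes: {size=3, weight=9, count=4, material=plastic}, since size = 3.
No: {size=8, weight=19, count=5, material=metal}, since size = 8.
Yes: {size=1, weight=12, count=9, material=metal}, since size = 1.
Yes: {size=1, weight=3, count=9, material=plastic}, since size = 1.

Yes, No, Yes, Yes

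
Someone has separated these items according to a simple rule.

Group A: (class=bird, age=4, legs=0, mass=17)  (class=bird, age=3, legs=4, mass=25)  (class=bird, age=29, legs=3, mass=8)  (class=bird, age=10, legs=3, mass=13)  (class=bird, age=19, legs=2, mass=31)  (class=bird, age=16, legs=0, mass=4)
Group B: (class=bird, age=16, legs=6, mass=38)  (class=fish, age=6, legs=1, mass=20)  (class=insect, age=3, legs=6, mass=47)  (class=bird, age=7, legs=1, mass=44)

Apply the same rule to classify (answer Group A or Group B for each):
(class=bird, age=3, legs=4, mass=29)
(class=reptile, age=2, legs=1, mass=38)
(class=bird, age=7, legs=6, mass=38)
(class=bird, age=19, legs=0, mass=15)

The rule appears to be: class is bird AND mass ≤ 31.

Group A, Group B, Group B, Group A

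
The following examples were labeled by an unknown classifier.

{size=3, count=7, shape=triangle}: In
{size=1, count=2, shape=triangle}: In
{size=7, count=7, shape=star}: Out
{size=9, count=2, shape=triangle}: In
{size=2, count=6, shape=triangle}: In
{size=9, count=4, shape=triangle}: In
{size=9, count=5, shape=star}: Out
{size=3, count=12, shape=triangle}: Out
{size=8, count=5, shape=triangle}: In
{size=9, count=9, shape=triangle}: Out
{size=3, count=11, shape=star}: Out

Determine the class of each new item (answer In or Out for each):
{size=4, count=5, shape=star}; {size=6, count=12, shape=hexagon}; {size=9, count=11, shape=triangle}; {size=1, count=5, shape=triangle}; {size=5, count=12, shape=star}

Out, Out, Out, In, Out

'In' ⟺ shape is triangle AND count ≤ 7.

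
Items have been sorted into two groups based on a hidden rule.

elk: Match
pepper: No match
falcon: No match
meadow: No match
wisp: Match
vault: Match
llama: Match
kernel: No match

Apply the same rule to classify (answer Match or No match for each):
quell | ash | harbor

The simplest hypothesis consistent with all the labels is: length ≤ 5.

Match, Match, No match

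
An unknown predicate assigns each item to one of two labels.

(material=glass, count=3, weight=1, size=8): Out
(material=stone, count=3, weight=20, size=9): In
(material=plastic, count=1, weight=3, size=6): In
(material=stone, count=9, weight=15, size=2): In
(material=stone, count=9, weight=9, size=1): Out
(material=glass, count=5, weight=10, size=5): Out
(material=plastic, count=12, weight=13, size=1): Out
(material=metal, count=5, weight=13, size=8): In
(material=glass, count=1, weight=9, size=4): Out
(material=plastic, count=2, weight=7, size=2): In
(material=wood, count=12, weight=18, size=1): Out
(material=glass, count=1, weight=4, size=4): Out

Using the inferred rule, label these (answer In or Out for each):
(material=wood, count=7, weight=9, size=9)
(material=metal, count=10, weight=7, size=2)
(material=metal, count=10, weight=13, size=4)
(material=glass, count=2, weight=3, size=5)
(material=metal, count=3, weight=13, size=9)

The rule appears to be: material is not glass AND size ≥ 2.

In, In, In, Out, In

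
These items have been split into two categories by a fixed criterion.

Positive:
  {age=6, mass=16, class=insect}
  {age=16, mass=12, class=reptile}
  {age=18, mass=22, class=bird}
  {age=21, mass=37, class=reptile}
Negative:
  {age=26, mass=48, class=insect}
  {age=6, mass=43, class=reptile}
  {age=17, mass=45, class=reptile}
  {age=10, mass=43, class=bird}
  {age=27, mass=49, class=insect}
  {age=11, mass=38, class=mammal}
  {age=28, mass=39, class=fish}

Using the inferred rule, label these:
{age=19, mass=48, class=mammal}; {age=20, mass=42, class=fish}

Negative, Negative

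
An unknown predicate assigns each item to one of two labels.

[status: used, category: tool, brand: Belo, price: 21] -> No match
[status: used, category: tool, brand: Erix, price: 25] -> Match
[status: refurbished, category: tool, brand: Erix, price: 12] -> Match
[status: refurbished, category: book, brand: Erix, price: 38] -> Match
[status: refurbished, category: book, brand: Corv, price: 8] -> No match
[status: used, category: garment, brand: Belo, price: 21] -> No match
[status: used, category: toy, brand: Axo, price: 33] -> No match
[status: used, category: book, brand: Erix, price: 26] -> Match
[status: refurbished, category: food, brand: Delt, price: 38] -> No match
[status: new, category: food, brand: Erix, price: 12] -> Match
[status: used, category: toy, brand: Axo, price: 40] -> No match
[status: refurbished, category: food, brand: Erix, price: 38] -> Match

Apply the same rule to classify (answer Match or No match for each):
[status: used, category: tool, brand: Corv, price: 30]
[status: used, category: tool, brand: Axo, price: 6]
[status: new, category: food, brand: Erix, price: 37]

The classifier is using: brand is Erix.
[status: used, category: tool, brand: Corv, price: 30]: brand is Corv, doesn't qualify → No match.
[status: used, category: tool, brand: Axo, price: 6]: brand is Axo, doesn't qualify → No match.
[status: new, category: food, brand: Erix, price: 37]: brand is Erix, checks out → Match.

No match, No match, Match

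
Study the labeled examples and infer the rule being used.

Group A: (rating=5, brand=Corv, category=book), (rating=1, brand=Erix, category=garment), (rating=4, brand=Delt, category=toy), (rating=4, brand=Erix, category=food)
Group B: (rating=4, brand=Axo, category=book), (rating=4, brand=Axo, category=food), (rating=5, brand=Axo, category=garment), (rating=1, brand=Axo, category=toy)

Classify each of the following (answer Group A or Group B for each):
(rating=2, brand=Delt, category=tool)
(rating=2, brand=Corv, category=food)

Group A, Group A

One predicate separates the groups cleanly: brand is not Axo.
(rating=2, brand=Delt, category=tool): brand is Delt, meets the rule → Group A. (rating=2, brand=Corv, category=food): brand is Corv, meets the rule → Group A.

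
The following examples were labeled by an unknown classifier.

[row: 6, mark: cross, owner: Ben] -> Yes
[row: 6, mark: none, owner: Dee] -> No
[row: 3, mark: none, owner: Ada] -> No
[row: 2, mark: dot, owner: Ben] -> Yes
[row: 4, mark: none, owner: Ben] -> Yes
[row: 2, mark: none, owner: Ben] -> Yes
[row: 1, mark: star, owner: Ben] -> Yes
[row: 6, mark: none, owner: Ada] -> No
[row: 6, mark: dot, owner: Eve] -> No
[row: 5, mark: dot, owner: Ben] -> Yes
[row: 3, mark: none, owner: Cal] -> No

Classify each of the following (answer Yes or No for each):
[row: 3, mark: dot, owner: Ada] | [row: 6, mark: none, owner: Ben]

The common property of the 'Yes' items is: owner is Ben. No 'No' item has it.
[row: 3, mark: dot, owner: Ada]: owner is Ada — fails the rule, so No.
[row: 6, mark: none, owner: Ben]: owner is Ben — passes, so Yes.

No, Yes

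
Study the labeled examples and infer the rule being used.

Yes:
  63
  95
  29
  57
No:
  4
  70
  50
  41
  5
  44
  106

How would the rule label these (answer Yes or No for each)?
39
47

Yes, Yes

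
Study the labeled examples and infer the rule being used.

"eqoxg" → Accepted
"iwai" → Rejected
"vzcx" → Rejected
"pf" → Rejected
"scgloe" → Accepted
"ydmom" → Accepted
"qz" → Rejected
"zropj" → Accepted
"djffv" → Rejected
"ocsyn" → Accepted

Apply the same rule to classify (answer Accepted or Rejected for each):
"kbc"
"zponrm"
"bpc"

Every 'Accepted' example satisfies: contains 'o'. None of the 'Rejected' examples do.
"kbc": no 'o', does not pass → Rejected. "zponrm": has 'o', meets the rule → Accepted. "bpc": no 'o', does not pass → Rejected.

Rejected, Accepted, Rejected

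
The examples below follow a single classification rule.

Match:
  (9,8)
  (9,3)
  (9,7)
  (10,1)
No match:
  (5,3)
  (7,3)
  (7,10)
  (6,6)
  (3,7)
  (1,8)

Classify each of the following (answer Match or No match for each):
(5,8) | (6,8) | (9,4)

The rule appears to be: first ≥ 8.

No match, No match, Match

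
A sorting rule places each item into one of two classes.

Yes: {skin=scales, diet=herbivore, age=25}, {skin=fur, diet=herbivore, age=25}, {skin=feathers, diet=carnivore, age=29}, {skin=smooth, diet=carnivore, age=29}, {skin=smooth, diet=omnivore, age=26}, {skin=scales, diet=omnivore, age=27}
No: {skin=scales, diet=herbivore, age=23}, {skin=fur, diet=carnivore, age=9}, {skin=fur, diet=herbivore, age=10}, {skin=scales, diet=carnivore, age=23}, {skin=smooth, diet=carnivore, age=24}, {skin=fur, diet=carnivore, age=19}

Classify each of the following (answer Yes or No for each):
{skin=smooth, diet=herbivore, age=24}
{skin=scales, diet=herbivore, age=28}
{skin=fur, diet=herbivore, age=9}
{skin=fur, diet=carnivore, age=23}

The rule appears to be: age ≥ 25.
{skin=smooth, diet=herbivore, age=24}: No (age = 24). {skin=scales, diet=herbivore, age=28}: Yes (age = 28). {skin=fur, diet=herbivore, age=9}: No (age = 9). {skin=fur, diet=carnivore, age=23}: No (age = 23).

No, Yes, No, No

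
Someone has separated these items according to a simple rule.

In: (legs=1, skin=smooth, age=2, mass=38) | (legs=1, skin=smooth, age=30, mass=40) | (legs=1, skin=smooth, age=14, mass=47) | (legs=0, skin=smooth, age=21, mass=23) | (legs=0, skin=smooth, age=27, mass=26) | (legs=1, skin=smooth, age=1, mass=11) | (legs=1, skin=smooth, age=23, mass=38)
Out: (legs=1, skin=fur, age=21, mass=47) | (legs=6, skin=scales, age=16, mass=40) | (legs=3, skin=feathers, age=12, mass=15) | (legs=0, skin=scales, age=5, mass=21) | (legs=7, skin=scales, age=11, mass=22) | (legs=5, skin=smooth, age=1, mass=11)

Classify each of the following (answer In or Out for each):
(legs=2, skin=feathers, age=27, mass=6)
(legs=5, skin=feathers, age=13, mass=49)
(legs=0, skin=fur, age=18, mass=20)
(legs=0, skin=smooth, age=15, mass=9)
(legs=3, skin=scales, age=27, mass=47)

Out, Out, Out, In, Out

The simplest hypothesis consistent with all the labels is: skin is smooth AND legs ≤ 1.
(legs=2, skin=feathers, age=27, mass=6): skin is feathers, legs = 2 — fails the rule, so Out.
(legs=5, skin=feathers, age=13, mass=49): skin is feathers, legs = 5 — fails the rule, so Out.
(legs=0, skin=fur, age=18, mass=20): skin is fur, legs = 0 — fails the rule, so Out.
(legs=0, skin=smooth, age=15, mass=9): skin is smooth, legs = 0 — passes, so In.
(legs=3, skin=scales, age=27, mass=47): skin is scales, legs = 3 — fails the rule, so Out.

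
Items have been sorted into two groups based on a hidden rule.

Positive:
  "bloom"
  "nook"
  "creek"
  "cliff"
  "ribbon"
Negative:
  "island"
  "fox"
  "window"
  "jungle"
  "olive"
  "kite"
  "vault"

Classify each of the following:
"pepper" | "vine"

The rule appears to be: has a double letter.
"pepper": 'pp' doubled — satisfies this, so Positive.
"vine": no doubled letter — lacks this property, so Negative.

Positive, Negative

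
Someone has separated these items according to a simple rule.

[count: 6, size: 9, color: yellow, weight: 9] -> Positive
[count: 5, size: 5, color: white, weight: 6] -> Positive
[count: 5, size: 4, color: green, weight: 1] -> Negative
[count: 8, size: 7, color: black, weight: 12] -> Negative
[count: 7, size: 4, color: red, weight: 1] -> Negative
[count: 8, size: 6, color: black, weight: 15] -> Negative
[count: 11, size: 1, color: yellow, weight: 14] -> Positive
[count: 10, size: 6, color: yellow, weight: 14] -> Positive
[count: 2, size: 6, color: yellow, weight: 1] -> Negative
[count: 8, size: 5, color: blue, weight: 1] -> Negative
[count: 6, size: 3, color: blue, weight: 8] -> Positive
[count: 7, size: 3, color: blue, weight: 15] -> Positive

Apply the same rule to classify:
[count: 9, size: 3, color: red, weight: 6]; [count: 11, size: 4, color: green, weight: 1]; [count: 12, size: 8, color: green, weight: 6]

Positive, Negative, Positive

The rule appears to be: count ≠ 8 AND weight ≥ 6.
Positive: [count: 9, size: 3, color: red, weight: 6], since count = 9, weight = 6.
Negative: [count: 11, size: 4, color: green, weight: 1], since count = 11, weight = 1.
Positive: [count: 12, size: 8, color: green, weight: 6], since count = 12, weight = 6.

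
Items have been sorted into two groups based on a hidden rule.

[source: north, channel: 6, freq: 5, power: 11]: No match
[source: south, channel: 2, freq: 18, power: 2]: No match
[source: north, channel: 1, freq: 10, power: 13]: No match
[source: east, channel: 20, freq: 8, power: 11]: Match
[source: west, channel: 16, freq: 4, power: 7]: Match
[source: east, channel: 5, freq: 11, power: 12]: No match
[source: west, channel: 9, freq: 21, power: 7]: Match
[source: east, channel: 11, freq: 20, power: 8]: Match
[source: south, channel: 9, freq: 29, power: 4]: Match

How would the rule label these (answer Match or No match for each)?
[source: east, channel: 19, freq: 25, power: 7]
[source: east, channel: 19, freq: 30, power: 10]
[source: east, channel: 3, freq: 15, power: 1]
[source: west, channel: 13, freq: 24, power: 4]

The distinguishing property — channel ≥ 9 — holds for all the 'Match' cases and none of the 'No match' cases.
[source: east, channel: 19, freq: 25, power: 7]: channel = 19, qualifies → Match. [source: east, channel: 19, freq: 30, power: 10]: channel = 19, qualifies → Match. [source: east, channel: 3, freq: 15, power: 1]: channel = 3, does not pass → No match. [source: west, channel: 13, freq: 24, power: 4]: channel = 13, qualifies → Match.

Match, Match, No match, Match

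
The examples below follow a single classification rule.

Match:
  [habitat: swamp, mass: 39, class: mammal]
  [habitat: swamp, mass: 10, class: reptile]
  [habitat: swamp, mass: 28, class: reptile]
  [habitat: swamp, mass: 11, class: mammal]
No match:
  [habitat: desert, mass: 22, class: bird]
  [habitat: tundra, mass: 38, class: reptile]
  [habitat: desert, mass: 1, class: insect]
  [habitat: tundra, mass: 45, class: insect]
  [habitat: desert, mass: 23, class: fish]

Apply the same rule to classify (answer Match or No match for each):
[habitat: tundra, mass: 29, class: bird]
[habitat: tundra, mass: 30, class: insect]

One predicate separates the groups cleanly: habitat is swamp.
No match: [habitat: tundra, mass: 29, class: bird], since habitat is tundra.
No match: [habitat: tundra, mass: 30, class: insect], since habitat is tundra.

No match, No match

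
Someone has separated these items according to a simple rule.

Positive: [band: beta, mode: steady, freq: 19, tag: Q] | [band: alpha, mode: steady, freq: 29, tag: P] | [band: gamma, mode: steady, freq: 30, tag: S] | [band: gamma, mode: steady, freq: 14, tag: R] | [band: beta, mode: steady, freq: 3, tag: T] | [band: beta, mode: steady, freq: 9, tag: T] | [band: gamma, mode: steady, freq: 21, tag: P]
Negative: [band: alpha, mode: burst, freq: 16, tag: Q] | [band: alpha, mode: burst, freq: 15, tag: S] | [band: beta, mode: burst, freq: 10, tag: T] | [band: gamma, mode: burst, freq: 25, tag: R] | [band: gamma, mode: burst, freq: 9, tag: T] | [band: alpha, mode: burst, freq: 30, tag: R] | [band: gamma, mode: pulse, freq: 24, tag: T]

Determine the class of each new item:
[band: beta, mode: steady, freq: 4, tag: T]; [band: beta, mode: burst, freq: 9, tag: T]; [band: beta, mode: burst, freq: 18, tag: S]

Positive, Negative, Negative

'Positive' ⟺ mode is steady.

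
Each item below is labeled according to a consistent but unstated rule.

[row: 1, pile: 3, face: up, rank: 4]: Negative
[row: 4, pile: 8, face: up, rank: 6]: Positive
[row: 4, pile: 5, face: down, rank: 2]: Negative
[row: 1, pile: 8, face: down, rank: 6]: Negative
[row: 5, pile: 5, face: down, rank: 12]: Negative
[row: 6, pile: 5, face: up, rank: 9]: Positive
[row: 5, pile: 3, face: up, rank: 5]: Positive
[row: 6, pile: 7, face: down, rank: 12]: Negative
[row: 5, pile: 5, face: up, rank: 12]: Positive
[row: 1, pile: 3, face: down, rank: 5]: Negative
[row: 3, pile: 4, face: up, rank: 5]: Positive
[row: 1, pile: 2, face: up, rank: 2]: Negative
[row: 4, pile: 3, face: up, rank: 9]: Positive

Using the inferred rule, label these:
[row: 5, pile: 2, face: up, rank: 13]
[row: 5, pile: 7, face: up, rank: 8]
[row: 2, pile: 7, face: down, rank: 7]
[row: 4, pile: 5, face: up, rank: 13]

Positive, Positive, Negative, Positive

'Positive' ⟺ face is up AND row ≥ 3.
[row: 5, pile: 2, face: up, rank: 13]: Positive (face is up, row = 5).
[row: 5, pile: 7, face: up, rank: 8]: Positive (face is up, row = 5).
[row: 2, pile: 7, face: down, rank: 7]: Negative (face is down, row = 2).
[row: 4, pile: 5, face: up, rank: 13]: Positive (face is up, row = 4).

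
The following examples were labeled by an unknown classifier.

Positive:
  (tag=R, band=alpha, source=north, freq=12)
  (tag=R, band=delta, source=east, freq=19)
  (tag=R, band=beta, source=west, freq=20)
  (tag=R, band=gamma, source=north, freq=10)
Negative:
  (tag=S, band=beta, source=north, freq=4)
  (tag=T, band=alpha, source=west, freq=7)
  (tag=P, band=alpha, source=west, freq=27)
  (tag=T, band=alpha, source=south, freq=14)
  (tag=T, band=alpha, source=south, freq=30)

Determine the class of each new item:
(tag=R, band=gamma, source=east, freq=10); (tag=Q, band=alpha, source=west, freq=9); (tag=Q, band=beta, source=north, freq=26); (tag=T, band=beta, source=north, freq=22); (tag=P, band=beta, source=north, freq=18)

Positive, Negative, Negative, Negative, Negative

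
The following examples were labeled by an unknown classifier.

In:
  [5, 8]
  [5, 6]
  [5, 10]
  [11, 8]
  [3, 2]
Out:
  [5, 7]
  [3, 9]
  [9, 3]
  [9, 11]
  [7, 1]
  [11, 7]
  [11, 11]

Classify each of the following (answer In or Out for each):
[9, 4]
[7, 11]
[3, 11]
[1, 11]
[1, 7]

In, Out, Out, Out, Out

'In' ⟺ sum is odd.
In: [9, 4], since 9+4 = 13. Out: [7, 11], since 7+11 = 18. Out: [3, 11], since 3+11 = 14. Out: [1, 11], since 1+11 = 12. Out: [1, 7], since 1+7 = 8.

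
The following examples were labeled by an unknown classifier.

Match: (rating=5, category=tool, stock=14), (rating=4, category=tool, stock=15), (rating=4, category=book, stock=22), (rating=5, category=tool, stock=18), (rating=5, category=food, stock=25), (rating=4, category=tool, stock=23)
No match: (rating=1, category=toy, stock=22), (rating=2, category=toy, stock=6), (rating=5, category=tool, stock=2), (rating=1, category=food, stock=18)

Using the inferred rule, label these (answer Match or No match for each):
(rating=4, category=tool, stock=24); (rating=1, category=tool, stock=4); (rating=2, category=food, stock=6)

Match, No match, No match

A rule that fits every label: stock ≥ 6 AND rating ≥ 4 — true of each 'Match' example, false of each 'No match' one.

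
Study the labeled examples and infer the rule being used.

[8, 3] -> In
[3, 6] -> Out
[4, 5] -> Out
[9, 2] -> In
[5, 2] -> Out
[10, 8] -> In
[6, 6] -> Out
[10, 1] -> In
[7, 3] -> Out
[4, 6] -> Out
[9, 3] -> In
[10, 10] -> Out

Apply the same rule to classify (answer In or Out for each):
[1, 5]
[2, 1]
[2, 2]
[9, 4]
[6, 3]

Out, Out, Out, In, Out

A rule that fits every label: first > second AND sum ≥ 11 — true of each 'In' example, false of each 'Out' one.
[1, 5]: 1 < 5, 1+5 = 6, lacks this property → Out. [2, 1]: 2 > 1, 2+1 = 3, lacks this property → Out. [2, 2]: 2 = 2, 2+2 = 4, lacks this property → Out. [9, 4]: 9 > 4, 9+4 = 13, has this property → In. [6, 3]: 6 > 3, 6+3 = 9, lacks this property → Out.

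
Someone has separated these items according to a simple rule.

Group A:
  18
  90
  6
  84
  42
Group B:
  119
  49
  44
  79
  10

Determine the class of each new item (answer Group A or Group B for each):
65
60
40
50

All 'Group A' examples share one property — multiple of 3 — and every 'Group B' example lacks it.
65: Group B (65 = 3·21 + 2).
60: Group A (60 = 3·20).
40: Group B (40 = 3·13 + 1).
50: Group B (50 = 3·16 + 2).

Group B, Group A, Group B, Group B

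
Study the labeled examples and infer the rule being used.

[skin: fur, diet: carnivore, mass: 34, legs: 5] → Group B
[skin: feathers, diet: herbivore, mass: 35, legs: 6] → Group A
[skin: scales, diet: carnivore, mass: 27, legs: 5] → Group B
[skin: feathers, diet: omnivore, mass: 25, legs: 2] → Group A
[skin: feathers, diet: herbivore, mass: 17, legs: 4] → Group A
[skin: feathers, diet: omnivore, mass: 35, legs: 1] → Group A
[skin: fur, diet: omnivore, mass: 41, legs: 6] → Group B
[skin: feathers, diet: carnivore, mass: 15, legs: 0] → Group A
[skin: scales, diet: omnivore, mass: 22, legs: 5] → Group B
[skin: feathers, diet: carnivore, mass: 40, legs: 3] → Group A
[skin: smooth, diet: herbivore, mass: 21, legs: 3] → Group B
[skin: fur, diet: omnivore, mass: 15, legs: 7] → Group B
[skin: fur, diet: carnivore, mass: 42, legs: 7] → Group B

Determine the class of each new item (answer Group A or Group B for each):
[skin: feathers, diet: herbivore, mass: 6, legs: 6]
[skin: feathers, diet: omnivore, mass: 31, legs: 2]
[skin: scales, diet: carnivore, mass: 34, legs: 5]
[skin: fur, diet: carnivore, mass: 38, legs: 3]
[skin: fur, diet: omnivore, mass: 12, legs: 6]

Group A, Group A, Group B, Group B, Group B

One predicate separates the groups cleanly: skin is feathers.
[skin: feathers, diet: herbivore, mass: 6, legs: 6]: Group A (skin is feathers). [skin: feathers, diet: omnivore, mass: 31, legs: 2]: Group A (skin is feathers). [skin: scales, diet: carnivore, mass: 34, legs: 5]: Group B (skin is scales). [skin: fur, diet: carnivore, mass: 38, legs: 3]: Group B (skin is fur). [skin: fur, diet: omnivore, mass: 12, legs: 6]: Group B (skin is fur).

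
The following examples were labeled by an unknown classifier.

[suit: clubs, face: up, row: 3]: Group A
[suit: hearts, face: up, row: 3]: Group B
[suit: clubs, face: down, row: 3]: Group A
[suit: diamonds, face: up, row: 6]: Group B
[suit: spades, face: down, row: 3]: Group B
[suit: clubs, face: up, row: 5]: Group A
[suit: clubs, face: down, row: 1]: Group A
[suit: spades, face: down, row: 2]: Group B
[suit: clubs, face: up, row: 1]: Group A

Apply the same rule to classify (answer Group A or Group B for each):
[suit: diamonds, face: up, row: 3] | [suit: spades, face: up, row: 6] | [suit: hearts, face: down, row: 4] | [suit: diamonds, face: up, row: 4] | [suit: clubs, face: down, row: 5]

Checking candidate rules against both groups, what survives is: suit is clubs.

Group B, Group B, Group B, Group B, Group A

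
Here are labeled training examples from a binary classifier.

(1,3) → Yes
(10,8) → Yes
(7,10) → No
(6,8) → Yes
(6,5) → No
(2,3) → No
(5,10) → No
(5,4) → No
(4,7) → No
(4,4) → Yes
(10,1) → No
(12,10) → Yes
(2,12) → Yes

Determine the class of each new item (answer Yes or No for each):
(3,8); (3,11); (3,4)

Checking candidate rules against both groups, what survives is: sum is even.
(3,8): 3+8 = 11, doesn't qualify → No.
(3,11): 3+11 = 14, satisfies this → Yes.
(3,4): 3+4 = 7, doesn't qualify → No.

No, Yes, No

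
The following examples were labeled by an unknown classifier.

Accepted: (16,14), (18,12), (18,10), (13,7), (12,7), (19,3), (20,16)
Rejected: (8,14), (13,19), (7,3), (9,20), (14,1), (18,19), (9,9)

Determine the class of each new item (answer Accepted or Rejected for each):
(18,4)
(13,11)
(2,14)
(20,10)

The distinguishing property — first > second AND sum ≥ 18 — holds for all the 'Accepted' cases and none of the 'Rejected' cases.
(18,4): 18 > 4, 18+4 = 22 — matches, so Accepted. (13,11): 13 > 11, 13+11 = 24 — matches, so Accepted. (2,14): 2 < 14, 2+14 = 16 — fails this test, so Rejected. (20,10): 20 > 10, 20+10 = 30 — matches, so Accepted.

Accepted, Accepted, Rejected, Accepted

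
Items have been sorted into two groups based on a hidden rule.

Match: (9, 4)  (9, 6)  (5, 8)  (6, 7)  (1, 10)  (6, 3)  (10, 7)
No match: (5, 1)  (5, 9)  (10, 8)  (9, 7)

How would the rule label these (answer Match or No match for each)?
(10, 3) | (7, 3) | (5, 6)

Match, No match, Match

Comparing the two groups points to one rule — sum is odd.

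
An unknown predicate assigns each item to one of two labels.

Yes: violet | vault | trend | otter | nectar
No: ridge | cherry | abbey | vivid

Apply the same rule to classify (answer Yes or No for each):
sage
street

No, Yes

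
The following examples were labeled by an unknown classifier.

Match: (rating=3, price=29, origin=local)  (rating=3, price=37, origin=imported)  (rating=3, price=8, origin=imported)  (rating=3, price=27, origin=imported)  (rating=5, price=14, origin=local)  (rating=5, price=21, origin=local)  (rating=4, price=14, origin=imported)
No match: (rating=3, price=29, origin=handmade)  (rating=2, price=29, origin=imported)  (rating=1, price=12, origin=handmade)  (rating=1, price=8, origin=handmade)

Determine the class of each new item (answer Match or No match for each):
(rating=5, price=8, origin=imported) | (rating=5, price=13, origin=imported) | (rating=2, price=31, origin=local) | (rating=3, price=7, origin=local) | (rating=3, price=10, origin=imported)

The rule appears to be: origin is not handmade AND rating ≥ 3.

Match, Match, No match, Match, Match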